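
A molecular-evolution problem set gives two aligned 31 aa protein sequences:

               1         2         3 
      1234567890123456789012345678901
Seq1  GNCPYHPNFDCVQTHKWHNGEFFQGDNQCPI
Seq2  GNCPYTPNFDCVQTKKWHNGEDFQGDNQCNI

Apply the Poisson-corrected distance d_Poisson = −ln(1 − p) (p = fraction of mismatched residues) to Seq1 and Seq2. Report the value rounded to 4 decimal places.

Mismatches occur at site 6 (H→T), site 15 (H→K), site 22 (F→D), site 30 (P→N).
p = 4/31 = 0.129032.
d = −ln(1 − 0.129032) = −ln(0.870968) = 0.1382.

0.1382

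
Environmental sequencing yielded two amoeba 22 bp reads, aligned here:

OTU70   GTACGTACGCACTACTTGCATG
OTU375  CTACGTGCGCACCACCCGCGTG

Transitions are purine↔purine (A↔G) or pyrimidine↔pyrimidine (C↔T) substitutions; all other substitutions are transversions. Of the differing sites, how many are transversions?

1

Mismatches occur at site 1 (G↔C, transversion), site 7 (A↔G, transition), site 13 (T↔C, transition), site 16 (T↔C, transition), site 17 (T↔C, transition), site 20 (A↔G, transition).
Of the 6 differences, 5 transitions and 1 transversion, so the answer is 1.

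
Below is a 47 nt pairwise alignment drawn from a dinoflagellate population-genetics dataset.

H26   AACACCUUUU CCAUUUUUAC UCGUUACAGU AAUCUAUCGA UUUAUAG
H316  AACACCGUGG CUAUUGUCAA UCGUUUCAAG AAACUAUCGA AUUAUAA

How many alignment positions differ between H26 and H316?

Mismatches occur at site 7 (U/G), site 9 (U/G), site 10 (U/G), site 12 (C/U), site 16 (U/G), site 18 (U/C), site 20 (C/A), site 26 (A/U), site 29 (G/A), site 30 (U/G), site 33 (U/A), site 41 (U/A), site 47 (G/A).
That gives 13 mismatches out of 47 aligned sites, so the Hamming distance is 13.

13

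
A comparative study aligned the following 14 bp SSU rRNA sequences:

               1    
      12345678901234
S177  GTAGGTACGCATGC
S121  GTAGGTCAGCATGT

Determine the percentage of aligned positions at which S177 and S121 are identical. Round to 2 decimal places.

Mismatches occur at site 7 (A↔C), site 8 (C↔A), site 14 (C↔T).
11 of the 14 sites match, so the percent identity is 11/14 × 100 = 78.57%.

78.57%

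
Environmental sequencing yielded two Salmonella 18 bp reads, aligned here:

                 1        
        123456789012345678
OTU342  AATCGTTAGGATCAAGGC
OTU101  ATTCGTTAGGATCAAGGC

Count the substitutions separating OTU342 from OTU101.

1

A single mismatch occurs at site 2 (A→T).
That gives 1 mismatch out of 18 aligned sites, so the Hamming distance is 1.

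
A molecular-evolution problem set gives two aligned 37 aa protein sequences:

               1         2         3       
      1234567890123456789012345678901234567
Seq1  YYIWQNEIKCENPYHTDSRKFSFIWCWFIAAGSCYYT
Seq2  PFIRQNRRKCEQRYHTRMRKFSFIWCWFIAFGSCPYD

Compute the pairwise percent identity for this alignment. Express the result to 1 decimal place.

67.6%

Differing sites — 1:Y/P; 2:Y/F; 4:W/R; 7:E/R; 8:I/R; 12:N/Q; 13:P/R; 17:D/R; 18:S/M; 31:A/F; 35:Y/P; 37:T/D.
25 of the 37 sites match, so the percent identity is 25/37 × 100 = 67.6%.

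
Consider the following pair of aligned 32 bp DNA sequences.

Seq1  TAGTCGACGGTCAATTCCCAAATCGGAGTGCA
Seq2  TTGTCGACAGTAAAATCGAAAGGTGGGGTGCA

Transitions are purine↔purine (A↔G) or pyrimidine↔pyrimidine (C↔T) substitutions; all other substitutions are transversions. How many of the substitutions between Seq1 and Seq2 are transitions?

The sequences differ at positions 2 (A/T, transversion), 9 (G/A, transition), 12 (C/A, transversion), 15 (T/A, transversion), 18 (C/G, transversion), 19 (C/A, transversion), 22 (A/G, transition), 23 (T/G, transversion), 24 (C/T, transition), 27 (A/G, transition).
Of the 10 differences, 4 transitions and 6 transversions, so the answer is 4.

4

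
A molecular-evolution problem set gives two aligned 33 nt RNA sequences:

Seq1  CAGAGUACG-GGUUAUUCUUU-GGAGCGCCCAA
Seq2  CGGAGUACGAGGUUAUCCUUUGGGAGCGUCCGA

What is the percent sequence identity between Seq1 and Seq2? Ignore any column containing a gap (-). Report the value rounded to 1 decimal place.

87.1%

Excluding the 2 gap columns leaves 31 comparable sites.
The sequences differ at positions 2 (A/G), 17 (U/C), 29 (C/U), 32 (A/G).
27 of the 31 comparable sites match, so the percent identity is 27/31 × 100 = 87.1%.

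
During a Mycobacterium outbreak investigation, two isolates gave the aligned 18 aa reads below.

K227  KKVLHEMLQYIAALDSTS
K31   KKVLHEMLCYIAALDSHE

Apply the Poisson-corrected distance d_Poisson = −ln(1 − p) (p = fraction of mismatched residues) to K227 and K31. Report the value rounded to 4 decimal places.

0.1823

The sequences differ at positions 9 (Q/C), 17 (T/H), 18 (S/E).
p = 3/18 = 0.166667.
d = −ln(1 − 0.166667) = −ln(0.833333) = 0.1823.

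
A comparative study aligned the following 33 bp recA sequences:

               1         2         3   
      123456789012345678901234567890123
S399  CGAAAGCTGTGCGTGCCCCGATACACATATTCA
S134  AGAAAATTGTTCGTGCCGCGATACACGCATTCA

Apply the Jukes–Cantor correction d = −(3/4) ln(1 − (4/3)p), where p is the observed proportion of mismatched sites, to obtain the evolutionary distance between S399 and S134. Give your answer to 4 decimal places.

0.2493

The sequences differ at positions 1 (C/A), 6 (G/A), 7 (C/T), 11 (G/T), 18 (C/G), 27 (A/G), 28 (T/C).
p = 7/33 = 0.212121.
d = −0.75 · ln(1 − (4/3)·0.212121) = −0.75 · ln(0.717172) = −0.75 · (-0.332440) = 0.2493.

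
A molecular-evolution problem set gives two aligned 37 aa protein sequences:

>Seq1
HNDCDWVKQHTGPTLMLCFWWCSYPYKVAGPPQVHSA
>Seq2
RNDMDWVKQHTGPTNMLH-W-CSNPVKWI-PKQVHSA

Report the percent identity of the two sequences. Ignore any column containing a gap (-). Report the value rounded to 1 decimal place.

Excluding the 3 gap columns leaves 34 comparable sites.
The sequences differ at positions 1 (H/R), 4 (C/M), 15 (L/N), 18 (C/H), 24 (Y/N), 26 (Y/V), 28 (V/W), 29 (A/I), 32 (P/K).
25 of the 34 comparable sites match, so the percent identity is 25/34 × 100 = 73.5%.

73.5%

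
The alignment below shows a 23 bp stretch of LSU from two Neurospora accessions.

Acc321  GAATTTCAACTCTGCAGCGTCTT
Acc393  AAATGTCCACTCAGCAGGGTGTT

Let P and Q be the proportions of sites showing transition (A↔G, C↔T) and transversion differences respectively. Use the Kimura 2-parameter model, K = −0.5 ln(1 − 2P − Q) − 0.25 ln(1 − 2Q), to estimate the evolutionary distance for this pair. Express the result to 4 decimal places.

The sequences differ at positions 1 (G/A, transition), 5 (T/G, transversion), 8 (A/C, transversion), 13 (T/A, transversion), 18 (C/G, transversion), 21 (C/G, transversion).
Of the 6 differences, 1 transition and 5 transversions over 23 sites: P = 1/23 = 0.043478, Q = 5/23 = 0.217391.
d = −0.5·ln(0.695653) − 0.25·ln(0.565218) = −0.5·(-0.362904) − 0.25·(-0.570544) = 0.3241.

0.3241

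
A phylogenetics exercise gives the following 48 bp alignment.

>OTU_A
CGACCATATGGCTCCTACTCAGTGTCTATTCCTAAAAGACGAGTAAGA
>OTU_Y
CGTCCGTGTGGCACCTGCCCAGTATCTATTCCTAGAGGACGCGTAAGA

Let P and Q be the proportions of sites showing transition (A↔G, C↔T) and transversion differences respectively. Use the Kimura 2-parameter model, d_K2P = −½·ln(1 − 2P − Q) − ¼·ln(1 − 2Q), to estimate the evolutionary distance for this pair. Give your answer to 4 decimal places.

0.2520

Mismatches occur at site 3 (A→T, transversion), site 6 (A→G, transition), site 8 (A→G, transition), site 13 (T→A, transversion), site 17 (A→G, transition), site 19 (T→C, transition), site 24 (G→A, transition), site 35 (A→G, transition), site 37 (A→G, transition), site 42 (A→C, transversion).
Of the 10 differences, 7 transitions and 3 transversions over 48 sites: P = 7/48 = 0.145833, Q = 3/48 = 0.062500.
d = −0.5·ln(0.645834) − 0.25·ln(0.875000) = −0.5·(-0.437213) − 0.25·(-0.133531) = 0.2520.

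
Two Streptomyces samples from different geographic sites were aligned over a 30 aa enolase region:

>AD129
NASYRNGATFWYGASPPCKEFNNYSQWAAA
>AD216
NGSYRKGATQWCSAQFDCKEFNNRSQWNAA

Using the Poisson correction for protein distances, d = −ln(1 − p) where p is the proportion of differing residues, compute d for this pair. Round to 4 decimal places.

0.4055

The sequences differ at positions 2 (A/G), 6 (N/K), 10 (F/Q), 12 (Y/C), 13 (G/S), 15 (S/Q), 16 (P/F), 17 (P/D), 24 (Y/R), 28 (A/N).
p = 10/30 = 0.333333.
d = −ln(1 − 0.333333) = −ln(0.666667) = 0.4055.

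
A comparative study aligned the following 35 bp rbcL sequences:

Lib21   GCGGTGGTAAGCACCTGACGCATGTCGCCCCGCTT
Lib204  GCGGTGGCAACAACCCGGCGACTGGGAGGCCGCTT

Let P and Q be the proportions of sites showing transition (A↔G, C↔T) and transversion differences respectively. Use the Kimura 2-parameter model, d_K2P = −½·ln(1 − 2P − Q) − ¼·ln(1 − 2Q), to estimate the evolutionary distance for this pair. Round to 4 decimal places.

0.4582

Mismatches occur at site 8 (T/C, transition), site 11 (G/C, transversion), site 12 (C/A, transversion), site 16 (T/C, transition), site 18 (A/G, transition), site 21 (C/A, transversion), site 22 (A/C, transversion), site 25 (T/G, transversion), site 26 (C/G, transversion), site 27 (G/A, transition), site 28 (C/G, transversion), site 29 (C/G, transversion).
Of the 12 differences, 4 transitions and 8 transversions over 35 sites: P = 4/35 = 0.114286, Q = 8/35 = 0.228571.
d = −0.5·ln(0.542857) − 0.25·ln(0.542858) = −0.5·(-0.610909) − 0.25·(-0.610908) = 0.4582.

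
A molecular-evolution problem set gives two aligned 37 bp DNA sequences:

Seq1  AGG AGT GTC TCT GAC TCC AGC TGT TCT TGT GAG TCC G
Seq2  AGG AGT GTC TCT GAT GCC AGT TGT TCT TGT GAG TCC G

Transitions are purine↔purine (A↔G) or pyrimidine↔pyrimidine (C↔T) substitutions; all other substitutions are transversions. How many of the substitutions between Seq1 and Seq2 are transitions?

Differing sites — 15:C/T (Ti); 16:T/G (Tv); 21:C/T (Ti).
Of the 3 differences, 2 transitions and 1 transversion, so the answer is 2.

2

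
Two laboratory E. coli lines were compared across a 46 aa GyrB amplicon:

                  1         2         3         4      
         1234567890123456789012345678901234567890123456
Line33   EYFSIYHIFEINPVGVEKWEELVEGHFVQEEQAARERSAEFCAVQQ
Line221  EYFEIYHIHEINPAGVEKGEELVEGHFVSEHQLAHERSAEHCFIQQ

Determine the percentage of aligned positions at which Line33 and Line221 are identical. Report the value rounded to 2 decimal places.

76.09%

Mismatches occur at site 4 (S/E), site 9 (F/H), site 14 (V/A), site 19 (W/G), site 29 (Q/S), site 31 (E/H), site 33 (A/L), site 35 (R/H), site 41 (F/H), site 43 (A/F), site 44 (V/I).
35 of the 46 sites match, so the percent identity is 35/46 × 100 = 76.09%.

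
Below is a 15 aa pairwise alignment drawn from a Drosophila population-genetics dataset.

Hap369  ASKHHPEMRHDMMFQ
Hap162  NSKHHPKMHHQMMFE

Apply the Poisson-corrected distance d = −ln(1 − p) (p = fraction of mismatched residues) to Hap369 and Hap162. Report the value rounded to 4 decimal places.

0.4055

Differing sites — 1:A/N; 7:E/K; 9:R/H; 11:D/Q; 15:Q/E.
p = 5/15 = 0.333333.
d = −ln(1 − 0.333333) = −ln(0.666667) = 0.4055.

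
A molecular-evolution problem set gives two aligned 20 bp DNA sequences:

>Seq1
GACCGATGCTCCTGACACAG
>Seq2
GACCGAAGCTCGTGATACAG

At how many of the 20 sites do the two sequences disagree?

The sequences differ at positions 7 (T/A), 12 (C/G), 16 (C/T).
That gives 3 mismatches out of 20 aligned sites, so the Hamming distance is 3.

3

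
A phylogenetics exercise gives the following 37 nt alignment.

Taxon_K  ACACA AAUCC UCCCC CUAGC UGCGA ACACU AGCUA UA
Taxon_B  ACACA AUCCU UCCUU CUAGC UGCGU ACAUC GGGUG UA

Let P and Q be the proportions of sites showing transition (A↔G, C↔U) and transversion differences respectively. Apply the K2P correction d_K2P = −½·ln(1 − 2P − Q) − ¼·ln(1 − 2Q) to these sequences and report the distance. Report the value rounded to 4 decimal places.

0.4045

Differing sites — 7:A/U (Tv); 8:U/C (Ti); 10:C/U (Ti); 14:C/U (Ti); 15:C/U (Ti); 25:A/U (Tv); 29:C/U (Ti); 30:U/C (Ti); 31:A/G (Ti); 33:C/G (Tv); 35:A/G (Ti).
Of the 11 differences, 8 transitions and 3 transversions over 37 sites: P = 8/37 = 0.216216, Q = 3/37 = 0.081081.
d = −0.5·ln(0.486487) − 0.25·ln(0.837838) = −0.5·(-0.720545) − 0.25·(-0.176931) = 0.4045.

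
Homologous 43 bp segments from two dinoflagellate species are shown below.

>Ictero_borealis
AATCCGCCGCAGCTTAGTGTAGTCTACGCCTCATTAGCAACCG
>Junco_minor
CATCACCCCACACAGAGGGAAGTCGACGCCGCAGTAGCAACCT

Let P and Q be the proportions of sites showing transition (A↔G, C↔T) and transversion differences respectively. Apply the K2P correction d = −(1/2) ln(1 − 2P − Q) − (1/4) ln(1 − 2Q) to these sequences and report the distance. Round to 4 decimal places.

0.4960

Differing sites — 1:A/C (Tv); 5:C/A (Tv); 6:G/C (Tv); 9:G/C (Tv); 10:C/A (Tv); 11:A/C (Tv); 12:G/A (Ti); 14:T/A (Tv); 15:T/G (Tv); 18:T/G (Tv); 20:T/A (Tv); 25:T/G (Tv); 31:T/G (Tv); 34:T/G (Tv); 43:G/T (Tv).
Of the 15 differences, 1 transition and 14 transversions over 43 sites: P = 1/43 = 0.023256, Q = 14/43 = 0.325581.
d = −0.5·ln(0.627907) − 0.25·ln(0.348838) = −0.5·(-0.465363) − 0.25·(-1.053148) = 0.4960.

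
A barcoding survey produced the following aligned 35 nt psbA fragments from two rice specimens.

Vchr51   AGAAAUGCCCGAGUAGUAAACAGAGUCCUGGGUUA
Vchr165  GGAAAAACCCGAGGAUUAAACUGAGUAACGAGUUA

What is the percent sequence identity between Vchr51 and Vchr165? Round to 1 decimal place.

71.4%

The sequences differ at positions 1 (A/G), 6 (U/A), 7 (G/A), 14 (U/G), 16 (G/U), 22 (A/U), 27 (C/A), 28 (C/A), 29 (U/C), 31 (G/A).
25 of the 35 sites match, so the percent identity is 25/35 × 100 = 71.4%.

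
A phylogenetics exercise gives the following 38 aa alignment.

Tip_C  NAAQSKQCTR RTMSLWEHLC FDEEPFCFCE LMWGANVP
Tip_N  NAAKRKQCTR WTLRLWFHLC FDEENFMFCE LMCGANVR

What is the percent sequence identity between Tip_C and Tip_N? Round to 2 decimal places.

73.68%

Differing sites — 4:Q/K; 5:S/R; 11:R/W; 13:M/L; 14:S/R; 17:E/F; 25:P/N; 27:C/M; 33:W/C; 38:P/R.
28 of the 38 sites match, so the percent identity is 28/38 × 100 = 73.68%.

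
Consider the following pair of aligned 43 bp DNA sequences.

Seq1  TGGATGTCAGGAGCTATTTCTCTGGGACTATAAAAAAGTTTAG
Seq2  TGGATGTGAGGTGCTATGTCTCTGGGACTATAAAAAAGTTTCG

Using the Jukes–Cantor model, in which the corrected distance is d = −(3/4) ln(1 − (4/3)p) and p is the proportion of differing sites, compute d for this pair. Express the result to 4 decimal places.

Mismatches occur at site 8 (C→G), site 12 (A→T), site 18 (T→G), site 42 (A→C).
p = 4/43 = 0.093023.
d = −0.75 · ln(1 − (4/3)·0.093023) = −0.75 · ln(0.875969) = −0.75 · (-0.132425) = 0.0993.

0.0993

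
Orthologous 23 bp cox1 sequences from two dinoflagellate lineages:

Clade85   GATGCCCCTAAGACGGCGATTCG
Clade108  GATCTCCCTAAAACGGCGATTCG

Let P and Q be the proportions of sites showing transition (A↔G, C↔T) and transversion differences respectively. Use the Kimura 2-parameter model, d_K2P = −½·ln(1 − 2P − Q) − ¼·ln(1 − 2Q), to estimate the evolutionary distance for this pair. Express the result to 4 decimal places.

0.1453

Differing sites — 4:G/C (Tv); 5:C/T (Ti); 12:G/A (Ti).
Of the 3 differences, 2 transitions and 1 transversion over 23 sites: P = 2/23 = 0.086957, Q = 1/23 = 0.043478.
d = −0.5·ln(0.782608) − 0.25·ln(0.913044) = −0.5·(-0.245123) − 0.25·(-0.090971) = 0.1453.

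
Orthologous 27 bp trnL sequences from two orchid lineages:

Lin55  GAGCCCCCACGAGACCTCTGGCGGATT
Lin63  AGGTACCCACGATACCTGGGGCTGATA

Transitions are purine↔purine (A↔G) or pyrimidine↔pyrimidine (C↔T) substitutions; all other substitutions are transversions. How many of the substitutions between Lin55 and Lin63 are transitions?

Mismatches occur at site 1 (G/A, transition), site 2 (A/G, transition), site 4 (C/T, transition), site 5 (C/A, transversion), site 13 (G/T, transversion), site 18 (C/G, transversion), site 19 (T/G, transversion), site 23 (G/T, transversion), site 27 (T/A, transversion).
Of the 9 differences, 3 transitions and 6 transversions, so the answer is 3.

3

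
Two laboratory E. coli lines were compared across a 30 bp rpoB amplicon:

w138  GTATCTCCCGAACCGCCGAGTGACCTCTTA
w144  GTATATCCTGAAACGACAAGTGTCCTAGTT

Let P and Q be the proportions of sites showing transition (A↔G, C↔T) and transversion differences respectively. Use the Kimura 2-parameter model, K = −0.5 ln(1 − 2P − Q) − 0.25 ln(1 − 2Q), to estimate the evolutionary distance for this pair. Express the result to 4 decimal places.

The sequences differ at positions 5 (C/A, transversion), 9 (C/T, transition), 13 (C/A, transversion), 16 (C/A, transversion), 18 (G/A, transition), 23 (A/T, transversion), 27 (C/A, transversion), 28 (T/G, transversion), 30 (A/T, transversion).
Of the 9 differences, 2 transitions and 7 transversions over 30 sites: P = 2/30 = 0.066667, Q = 7/30 = 0.233333.
d = −0.5·ln(0.633333) − 0.25·ln(0.533334) = −0.5·(-0.456759) − 0.25·(-0.628607) = 0.3855.

0.3855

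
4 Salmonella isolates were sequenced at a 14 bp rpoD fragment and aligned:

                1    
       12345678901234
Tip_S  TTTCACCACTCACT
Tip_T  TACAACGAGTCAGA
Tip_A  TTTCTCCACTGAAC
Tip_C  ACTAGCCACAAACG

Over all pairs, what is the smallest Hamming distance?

4

Pairwise Hamming distances:
  Tip_S vs Tip_T: 7
  Tip_S vs Tip_A: 4
  Tip_S vs Tip_C: 7
  Tip_T vs Tip_A: 9
  Tip_T vs Tip_C: 10
  Tip_A vs Tip_C: 8
The smallest is 4, between Tip_S and Tip_A.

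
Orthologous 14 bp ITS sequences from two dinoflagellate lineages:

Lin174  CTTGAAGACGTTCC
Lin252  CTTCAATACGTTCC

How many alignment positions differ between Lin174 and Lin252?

2

The sequences differ at positions 4 (G/C), 7 (G/T).
That gives 2 mismatches out of 14 aligned sites, so the Hamming distance is 2.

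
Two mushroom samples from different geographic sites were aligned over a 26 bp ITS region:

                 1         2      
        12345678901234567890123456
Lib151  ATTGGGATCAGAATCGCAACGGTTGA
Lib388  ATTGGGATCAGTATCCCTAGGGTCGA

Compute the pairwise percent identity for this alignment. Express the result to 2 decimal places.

Mismatches occur at site 12 (A/T), site 16 (G/C), site 18 (A/T), site 20 (C/G), site 24 (T/C).
21 of the 26 sites match, so the percent identity is 21/26 × 100 = 80.77%.

80.77%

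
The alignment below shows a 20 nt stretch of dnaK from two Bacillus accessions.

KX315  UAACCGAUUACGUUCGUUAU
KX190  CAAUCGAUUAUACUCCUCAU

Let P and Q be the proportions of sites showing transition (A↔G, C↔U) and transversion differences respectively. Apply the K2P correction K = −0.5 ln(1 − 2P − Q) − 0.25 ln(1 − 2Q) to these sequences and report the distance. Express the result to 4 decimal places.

The sequences differ at positions 1 (U/C, transition), 4 (C/U, transition), 11 (C/U, transition), 12 (G/A, transition), 13 (U/C, transition), 16 (G/C, transversion), 18 (U/C, transition).
Of the 7 differences, 6 transitions and 1 transversion over 20 sites: P = 6/20 = 0.300000, Q = 1/20 = 0.050000.
d = −0.5·ln(0.350000) − 0.25·ln(0.900000) = −0.5·(-1.049822) − 0.25·(-0.105361) = 0.5513.

0.5513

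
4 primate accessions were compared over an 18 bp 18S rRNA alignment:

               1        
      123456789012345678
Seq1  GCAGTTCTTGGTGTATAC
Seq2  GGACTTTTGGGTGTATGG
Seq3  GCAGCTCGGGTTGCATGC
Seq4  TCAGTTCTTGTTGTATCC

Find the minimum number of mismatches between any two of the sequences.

3

Pairwise Hamming distances:
  Seq1 vs Seq2: 6
  Seq1 vs Seq3: 6
  Seq1 vs Seq4: 3
  Seq2 vs Seq3: 8
  Seq2 vs Seq4: 8
  Seq3 vs Seq4: 6
The smallest is 3, between Seq1 and Seq4.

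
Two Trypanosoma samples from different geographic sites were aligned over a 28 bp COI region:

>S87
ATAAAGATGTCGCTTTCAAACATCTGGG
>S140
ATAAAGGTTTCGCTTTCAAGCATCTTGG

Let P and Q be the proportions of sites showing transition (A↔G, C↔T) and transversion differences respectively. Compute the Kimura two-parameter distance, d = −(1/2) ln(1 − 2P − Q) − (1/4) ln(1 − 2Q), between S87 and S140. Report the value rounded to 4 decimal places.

0.1591

The sequences differ at positions 7 (A/G, transition), 9 (G/T, transversion), 20 (A/G, transition), 26 (G/T, transversion).
Of the 4 differences, 2 transitions and 2 transversions over 28 sites: P = 2/28 = 0.071429, Q = 2/28 = 0.071429.
d = −0.5·ln(0.785713) − 0.25·ln(0.857142) = −0.5·(-0.241164) − 0.25·(-0.154152) = 0.1591.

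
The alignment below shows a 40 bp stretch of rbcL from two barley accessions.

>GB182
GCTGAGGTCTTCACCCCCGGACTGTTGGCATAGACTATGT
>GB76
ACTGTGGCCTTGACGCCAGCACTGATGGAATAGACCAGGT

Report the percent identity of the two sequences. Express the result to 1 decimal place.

Differing sites — 1:G/A; 5:A/T; 8:T/C; 12:C/G; 15:C/G; 18:C/A; 20:G/C; 25:T/A; 29:C/A; 36:T/C; 38:T/G.
29 of the 40 sites match, so the percent identity is 29/40 × 100 = 72.5%.

72.5%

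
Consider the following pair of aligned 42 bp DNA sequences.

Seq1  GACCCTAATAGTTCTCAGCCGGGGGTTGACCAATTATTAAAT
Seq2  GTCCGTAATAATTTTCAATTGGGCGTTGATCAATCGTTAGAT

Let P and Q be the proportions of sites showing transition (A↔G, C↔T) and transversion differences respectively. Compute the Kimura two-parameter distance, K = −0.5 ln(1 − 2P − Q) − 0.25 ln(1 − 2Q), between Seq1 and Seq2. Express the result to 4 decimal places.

0.3851

Mismatches occur at site 2 (A/T, transversion), site 5 (C/G, transversion), site 11 (G/A, transition), site 14 (C/T, transition), site 18 (G/A, transition), site 19 (C/T, transition), site 20 (C/T, transition), site 24 (G/C, transversion), site 30 (C/T, transition), site 35 (T/C, transition), site 36 (A/G, transition), site 40 (A/G, transition).
Of the 12 differences, 9 transitions and 3 transversions over 42 sites: P = 9/42 = 0.214286, Q = 3/42 = 0.071429.
d = −0.5·ln(0.499999) − 0.25·ln(0.857142) = −0.5·(-0.693149) − 0.25·(-0.154152) = 0.3851.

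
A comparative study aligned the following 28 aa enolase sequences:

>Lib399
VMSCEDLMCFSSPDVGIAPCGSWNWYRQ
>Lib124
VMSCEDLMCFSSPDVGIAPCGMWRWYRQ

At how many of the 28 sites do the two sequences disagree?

2

Differing sites — 22:S/M; 24:N/R.
That gives 2 mismatches out of 28 aligned sites, so the Hamming distance is 2.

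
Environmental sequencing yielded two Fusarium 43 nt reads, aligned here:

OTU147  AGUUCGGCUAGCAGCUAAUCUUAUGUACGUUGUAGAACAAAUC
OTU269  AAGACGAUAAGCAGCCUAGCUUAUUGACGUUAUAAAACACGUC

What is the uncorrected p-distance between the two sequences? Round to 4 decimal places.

0.3488

Differing sites — 2:G/A; 3:U/G; 4:U/A; 7:G/A; 8:C/U; 9:U/A; 16:U/C; 17:A/U; 19:U/G; 25:G/U; 26:U/G; 32:G/A; 35:G/A; 40:A/C; 41:A/G.
There are 15 differences over 43 sites, so p = 15/43 = 0.3488.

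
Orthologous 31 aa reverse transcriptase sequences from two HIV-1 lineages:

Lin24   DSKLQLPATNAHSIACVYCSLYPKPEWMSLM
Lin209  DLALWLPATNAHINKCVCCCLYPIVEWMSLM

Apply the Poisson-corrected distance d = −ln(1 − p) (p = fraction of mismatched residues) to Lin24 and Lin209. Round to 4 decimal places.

Mismatches occur at site 2 (S↔L), site 3 (K↔A), site 5 (Q↔W), site 13 (S↔I), site 14 (I↔N), site 15 (A↔K), site 18 (Y↔C), site 20 (S↔C), site 24 (K↔I), site 25 (P↔V).
p = 10/31 = 0.322581.
d = −ln(1 − 0.322581) = −ln(0.677419) = 0.3895.

0.3895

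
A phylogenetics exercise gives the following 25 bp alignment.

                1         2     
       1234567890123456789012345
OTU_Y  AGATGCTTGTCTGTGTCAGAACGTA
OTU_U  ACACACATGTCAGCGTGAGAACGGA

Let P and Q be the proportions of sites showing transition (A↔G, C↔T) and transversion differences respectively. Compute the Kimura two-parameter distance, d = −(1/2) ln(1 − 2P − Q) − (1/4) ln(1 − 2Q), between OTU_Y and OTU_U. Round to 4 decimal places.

Mismatches occur at site 2 (G↔C, transversion), site 4 (T↔C, transition), site 5 (G↔A, transition), site 7 (T↔A, transversion), site 12 (T↔A, transversion), site 14 (T↔C, transition), site 17 (C↔G, transversion), site 24 (T↔G, transversion).
Of the 8 differences, 3 transitions and 5 transversions over 25 sites: P = 3/25 = 0.120000, Q = 5/25 = 0.200000.
d = −0.5·ln(0.560000) − 0.25·ln(0.600000) = −0.5·(-0.579818) − 0.25·(-0.510826) = 0.4176.

0.4176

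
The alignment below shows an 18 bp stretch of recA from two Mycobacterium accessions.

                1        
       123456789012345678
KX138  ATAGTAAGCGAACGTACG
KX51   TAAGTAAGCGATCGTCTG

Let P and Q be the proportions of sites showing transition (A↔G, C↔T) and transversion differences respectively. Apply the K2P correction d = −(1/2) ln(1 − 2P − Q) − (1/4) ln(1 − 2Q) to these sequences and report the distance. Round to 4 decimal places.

0.3497

Differing sites — 1:A/T (Tv); 2:T/A (Tv); 12:A/T (Tv); 16:A/C (Tv); 17:C/T (Ti).
Of the 5 differences, 1 transition and 4 transversions over 18 sites: P = 1/18 = 0.055556, Q = 4/18 = 0.222222.
d = −0.5·ln(0.666666) − 0.25·ln(0.555556) = −0.5·(-0.405466) − 0.25·(-0.587786) = 0.3497.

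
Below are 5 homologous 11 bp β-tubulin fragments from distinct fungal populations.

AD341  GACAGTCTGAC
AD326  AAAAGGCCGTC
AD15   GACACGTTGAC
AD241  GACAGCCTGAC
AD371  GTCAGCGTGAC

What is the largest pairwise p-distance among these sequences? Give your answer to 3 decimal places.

Pairwise Hamming distances:
  AD341 vs AD326: 5
  AD341 vs AD15: 3
  AD341 vs AD241: 1
  AD341 vs AD371: 3
  AD326 vs AD15: 6
  AD326 vs AD241: 5
  AD326 vs AD371: 7
  AD15 vs AD241: 3
  AD15 vs AD371: 4
  AD241 vs AD371: 2
The largest is 7 mismatches, between AD326 and AD371; p = 7/11 = 0.636.

0.636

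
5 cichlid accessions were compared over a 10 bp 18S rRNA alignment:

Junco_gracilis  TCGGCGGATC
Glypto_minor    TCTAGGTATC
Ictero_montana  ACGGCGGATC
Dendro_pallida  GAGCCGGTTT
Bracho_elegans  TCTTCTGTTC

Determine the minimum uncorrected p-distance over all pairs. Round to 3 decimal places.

Pairwise Hamming distances:
  Junco_gracilis vs Glypto_minor: 4
  Junco_gracilis vs Ictero_montana: 1
  Junco_gracilis vs Dendro_pallida: 5
  Junco_gracilis vs Bracho_elegans: 4
  Glypto_minor vs Ictero_montana: 5
  Glypto_minor vs Dendro_pallida: 8
  Glypto_minor vs Bracho_elegans: 5
  Ictero_montana vs Dendro_pallida: 5
  Ictero_montana vs Bracho_elegans: 5
  Dendro_pallida vs Bracho_elegans: 6
The smallest is 1 mismatch, between Junco_gracilis and Ictero_montana; p = 1/10 = 0.100.

0.100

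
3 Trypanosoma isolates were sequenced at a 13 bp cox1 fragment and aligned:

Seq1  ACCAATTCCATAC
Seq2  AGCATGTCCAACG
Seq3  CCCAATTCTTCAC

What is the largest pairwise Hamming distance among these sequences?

Pairwise Hamming distances:
  Seq1 vs Seq2: 6
  Seq1 vs Seq3: 4
  Seq2 vs Seq3: 9
The largest is 9, between Seq2 and Seq3.

9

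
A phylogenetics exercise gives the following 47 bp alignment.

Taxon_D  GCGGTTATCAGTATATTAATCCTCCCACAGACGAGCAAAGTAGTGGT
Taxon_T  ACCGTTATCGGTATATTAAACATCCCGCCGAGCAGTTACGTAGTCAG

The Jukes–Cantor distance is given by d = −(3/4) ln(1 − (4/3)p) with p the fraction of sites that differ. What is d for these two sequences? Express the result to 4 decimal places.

0.4157

Differing sites — 1:G/A; 3:G/C; 10:A/G; 20:T/A; 22:C/A; 27:A/G; 29:A/C; 32:C/G; 33:G/C; 36:C/T; 37:A/T; 39:A/C; 45:G/C; 46:G/A; 47:T/G.
p = 15/47 = 0.319149.
d = −0.75 · ln(1 − (4/3)·0.319149) = −0.75 · ln(0.574468) = −0.75 · (-0.554311) = 0.4157.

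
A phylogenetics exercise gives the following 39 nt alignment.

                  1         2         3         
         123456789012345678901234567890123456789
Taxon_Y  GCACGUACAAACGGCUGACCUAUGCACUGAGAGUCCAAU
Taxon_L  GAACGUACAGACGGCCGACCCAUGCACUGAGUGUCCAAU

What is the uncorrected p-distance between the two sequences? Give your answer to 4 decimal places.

Mismatches occur at site 2 (C→A), site 10 (A→G), site 16 (U→C), site 21 (U→C), site 32 (A→U).
There are 5 differences over 39 sites, so p = 5/39 = 0.1282.

0.1282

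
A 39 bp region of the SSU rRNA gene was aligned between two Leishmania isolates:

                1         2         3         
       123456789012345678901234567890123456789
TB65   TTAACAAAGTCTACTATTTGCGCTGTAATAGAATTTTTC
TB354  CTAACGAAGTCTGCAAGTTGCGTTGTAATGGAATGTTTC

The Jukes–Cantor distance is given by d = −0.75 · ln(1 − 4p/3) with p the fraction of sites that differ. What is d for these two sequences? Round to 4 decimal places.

0.2396

Differing sites — 1:T/C; 6:A/G; 13:A/G; 15:T/A; 17:T/G; 23:C/T; 30:A/G; 35:T/G.
p = 8/39 = 0.205128.
d = −0.75 · ln(1 − (4/3)·0.205128) = −0.75 · ln(0.726496) = −0.75 · (-0.319522) = 0.2396.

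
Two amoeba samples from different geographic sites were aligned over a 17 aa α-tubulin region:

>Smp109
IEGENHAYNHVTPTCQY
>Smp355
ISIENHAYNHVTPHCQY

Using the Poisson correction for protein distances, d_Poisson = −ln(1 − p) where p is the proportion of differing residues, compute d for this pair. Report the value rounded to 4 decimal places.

0.1942

The sequences differ at positions 2 (E/S), 3 (G/I), 14 (T/H).
p = 3/17 = 0.176471.
d = −ln(1 − 0.176471) = −ln(0.823529) = 0.1942.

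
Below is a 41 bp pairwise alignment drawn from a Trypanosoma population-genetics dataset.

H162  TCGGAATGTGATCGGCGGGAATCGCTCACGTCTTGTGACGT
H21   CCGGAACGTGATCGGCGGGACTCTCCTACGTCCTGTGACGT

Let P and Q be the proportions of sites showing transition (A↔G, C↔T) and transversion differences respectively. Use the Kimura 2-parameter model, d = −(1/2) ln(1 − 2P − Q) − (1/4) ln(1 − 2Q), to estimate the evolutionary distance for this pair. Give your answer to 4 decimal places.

0.1988

Differing sites — 1:T/C (Ti); 7:T/C (Ti); 21:A/C (Tv); 24:G/T (Tv); 26:T/C (Ti); 27:C/T (Ti); 33:T/C (Ti).
Of the 7 differences, 5 transitions and 2 transversions over 41 sites: P = 5/41 = 0.121951, Q = 2/41 = 0.048780.
d = −0.5·ln(0.707318) − 0.25·ln(0.902440) = −0.5·(-0.346275) − 0.25·(-0.102653) = 0.1988.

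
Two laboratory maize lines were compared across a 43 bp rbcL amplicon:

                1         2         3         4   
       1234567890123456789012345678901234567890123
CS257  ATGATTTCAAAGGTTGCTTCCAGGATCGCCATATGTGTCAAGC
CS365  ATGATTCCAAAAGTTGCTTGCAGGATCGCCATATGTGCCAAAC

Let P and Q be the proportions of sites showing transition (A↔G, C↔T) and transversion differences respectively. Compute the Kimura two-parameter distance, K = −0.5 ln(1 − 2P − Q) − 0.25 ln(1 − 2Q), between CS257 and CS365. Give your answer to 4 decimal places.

0.1293

Differing sites — 7:T/C (Ti); 12:G/A (Ti); 20:C/G (Tv); 38:T/C (Ti); 42:G/A (Ti).
Of the 5 differences, 4 transitions and 1 transversion over 43 sites: P = 4/43 = 0.093023, Q = 1/43 = 0.023256.
d = −0.5·ln(0.790698) − 0.25·ln(0.953488) = −0.5·(-0.234839) − 0.25·(-0.047628) = 0.1293.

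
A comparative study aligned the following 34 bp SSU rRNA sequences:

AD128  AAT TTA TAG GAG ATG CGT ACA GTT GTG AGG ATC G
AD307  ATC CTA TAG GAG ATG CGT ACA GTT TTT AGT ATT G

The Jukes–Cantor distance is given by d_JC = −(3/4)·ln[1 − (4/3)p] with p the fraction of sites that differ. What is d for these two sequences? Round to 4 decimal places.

The sequences differ at positions 2 (A/T), 3 (T/C), 4 (T/C), 25 (G/T), 27 (G/T), 30 (G/T), 33 (C/T).
p = 7/34 = 0.205882.
d = −0.75 · ln(1 − (4/3)·0.205882) = −0.75 · ln(0.725491) = −0.75 · (-0.320907) = 0.2407.

0.2407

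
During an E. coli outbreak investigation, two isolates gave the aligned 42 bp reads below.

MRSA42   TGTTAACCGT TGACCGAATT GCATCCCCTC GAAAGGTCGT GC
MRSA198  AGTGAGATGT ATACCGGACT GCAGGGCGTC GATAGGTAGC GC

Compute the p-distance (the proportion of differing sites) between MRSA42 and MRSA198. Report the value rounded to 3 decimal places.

Mismatches occur at site 1 (T↔A), site 4 (T↔G), site 6 (A↔G), site 7 (C↔A), site 8 (C↔T), site 11 (T↔A), site 12 (G↔T), site 17 (A↔G), site 19 (T↔C), site 24 (T↔G), site 25 (C↔G), site 26 (C↔G), site 28 (C↔G), site 33 (A↔T), site 38 (C↔A), site 40 (T↔C).
There are 16 differences over 42 sites, so p = 16/42 = 0.381.

0.381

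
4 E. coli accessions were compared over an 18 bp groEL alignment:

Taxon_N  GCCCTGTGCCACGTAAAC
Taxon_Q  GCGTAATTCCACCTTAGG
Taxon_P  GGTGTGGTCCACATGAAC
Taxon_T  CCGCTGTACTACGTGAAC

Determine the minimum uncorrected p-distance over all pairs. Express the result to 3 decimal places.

0.278

Pairwise Hamming distances:
  Taxon_N vs Taxon_Q: 9
  Taxon_N vs Taxon_P: 7
  Taxon_N vs Taxon_T: 5
  Taxon_Q vs Taxon_P: 10
  Taxon_Q vs Taxon_T: 10
  Taxon_P vs Taxon_T: 8
The smallest is 5 mismatches, between Taxon_N and Taxon_T; p = 5/18 = 0.278.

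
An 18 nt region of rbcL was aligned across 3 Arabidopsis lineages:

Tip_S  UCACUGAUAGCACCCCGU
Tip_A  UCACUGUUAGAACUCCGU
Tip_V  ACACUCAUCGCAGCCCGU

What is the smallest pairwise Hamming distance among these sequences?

3

Pairwise Hamming distances:
  Tip_S vs Tip_A: 3
  Tip_S vs Tip_V: 4
  Tip_A vs Tip_V: 7
The smallest is 3, between Tip_S and Tip_A.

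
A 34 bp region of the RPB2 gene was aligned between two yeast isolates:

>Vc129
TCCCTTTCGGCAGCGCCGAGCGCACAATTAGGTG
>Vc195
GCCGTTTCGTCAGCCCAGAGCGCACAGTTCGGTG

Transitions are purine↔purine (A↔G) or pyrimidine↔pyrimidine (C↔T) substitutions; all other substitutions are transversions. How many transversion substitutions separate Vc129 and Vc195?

6

Mismatches occur at site 1 (T↔G, transversion), site 4 (C↔G, transversion), site 10 (G↔T, transversion), site 15 (G↔C, transversion), site 17 (C↔A, transversion), site 27 (A↔G, transition), site 30 (A↔C, transversion).
Of the 7 differences, 1 transition and 6 transversions, so the answer is 6.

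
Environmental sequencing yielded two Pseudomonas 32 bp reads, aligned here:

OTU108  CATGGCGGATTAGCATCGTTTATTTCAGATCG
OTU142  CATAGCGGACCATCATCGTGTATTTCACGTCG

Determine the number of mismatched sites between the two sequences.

7

Mismatches occur at site 4 (G↔A), site 10 (T↔C), site 11 (T↔C), site 13 (G↔T), site 20 (T↔G), site 28 (G↔C), site 29 (A↔G).
That gives 7 mismatches out of 32 aligned sites, so the Hamming distance is 7.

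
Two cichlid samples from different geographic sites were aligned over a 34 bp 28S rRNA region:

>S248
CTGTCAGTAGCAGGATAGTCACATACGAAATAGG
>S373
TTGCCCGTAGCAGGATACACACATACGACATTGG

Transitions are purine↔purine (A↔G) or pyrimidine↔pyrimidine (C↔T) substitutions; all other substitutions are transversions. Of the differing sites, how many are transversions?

Differing sites — 1:C/T (Ti); 4:T/C (Ti); 6:A/C (Tv); 18:G/C (Tv); 19:T/A (Tv); 29:A/C (Tv); 32:A/T (Tv).
Of the 7 differences, 2 transitions and 5 transversions, so the answer is 5.

5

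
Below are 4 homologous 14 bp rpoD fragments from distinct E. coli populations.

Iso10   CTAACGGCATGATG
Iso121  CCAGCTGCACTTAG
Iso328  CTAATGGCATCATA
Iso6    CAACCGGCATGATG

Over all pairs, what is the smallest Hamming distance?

Pairwise Hamming distances:
  Iso10 vs Iso121: 7
  Iso10 vs Iso328: 3
  Iso10 vs Iso6: 2
  Iso121 vs Iso328: 9
  Iso121 vs Iso6: 7
  Iso328 vs Iso6: 5
The smallest is 2, between Iso10 and Iso6.

2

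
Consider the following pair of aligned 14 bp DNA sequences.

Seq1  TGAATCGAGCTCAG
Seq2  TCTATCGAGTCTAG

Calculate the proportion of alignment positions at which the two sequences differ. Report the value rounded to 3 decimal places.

The sequences differ at positions 2 (G/C), 3 (A/T), 10 (C/T), 11 (T/C), 12 (C/T).
There are 5 differences over 14 sites, so p = 5/14 = 0.357.

0.357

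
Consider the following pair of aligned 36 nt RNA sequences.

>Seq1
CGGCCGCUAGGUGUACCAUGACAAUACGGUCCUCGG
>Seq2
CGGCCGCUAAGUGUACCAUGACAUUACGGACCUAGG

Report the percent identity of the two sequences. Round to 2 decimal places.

Differing sites — 10:G/A; 24:A/U; 30:U/A; 34:C/A.
32 of the 36 sites match, so the percent identity is 32/36 × 100 = 88.89%.

88.89%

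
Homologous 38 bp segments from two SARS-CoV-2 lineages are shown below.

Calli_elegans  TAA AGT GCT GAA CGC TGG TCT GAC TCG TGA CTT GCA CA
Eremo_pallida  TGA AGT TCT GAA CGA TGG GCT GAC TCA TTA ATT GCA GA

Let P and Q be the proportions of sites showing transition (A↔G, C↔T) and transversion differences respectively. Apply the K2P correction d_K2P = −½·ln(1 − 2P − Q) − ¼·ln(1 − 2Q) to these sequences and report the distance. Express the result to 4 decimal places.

0.2476

Mismatches occur at site 2 (A/G, transition), site 7 (G/T, transversion), site 15 (C/A, transversion), site 19 (T/G, transversion), site 27 (G/A, transition), site 29 (G/T, transversion), site 31 (C/A, transversion), site 37 (C/G, transversion).
Of the 8 differences, 2 transitions and 6 transversions over 38 sites: P = 2/38 = 0.052632, Q = 6/38 = 0.157895.
d = −0.5·ln(0.736841) − 0.25·ln(0.684210) = −0.5·(-0.305383) − 0.25·(-0.379490) = 0.2476.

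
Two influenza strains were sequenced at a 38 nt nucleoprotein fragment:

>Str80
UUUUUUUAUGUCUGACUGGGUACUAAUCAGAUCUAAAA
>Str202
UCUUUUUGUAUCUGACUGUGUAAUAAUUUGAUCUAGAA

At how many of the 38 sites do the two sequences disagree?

8

Differing sites — 2:U/C; 8:A/G; 10:G/A; 19:G/U; 23:C/A; 28:C/U; 29:A/U; 36:A/G.
That gives 8 mismatches out of 38 aligned sites, so the Hamming distance is 8.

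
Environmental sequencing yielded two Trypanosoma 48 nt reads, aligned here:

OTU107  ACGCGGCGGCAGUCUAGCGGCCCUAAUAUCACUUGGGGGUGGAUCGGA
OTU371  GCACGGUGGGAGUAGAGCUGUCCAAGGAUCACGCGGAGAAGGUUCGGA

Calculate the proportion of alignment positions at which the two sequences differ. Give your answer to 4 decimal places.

The sequences differ at positions 1 (A/G), 3 (G/A), 7 (C/U), 10 (C/G), 14 (C/A), 15 (U/G), 19 (G/U), 21 (C/U), 24 (U/A), 26 (A/G), 27 (U/G), 33 (U/G), 34 (U/C), 37 (G/A), 39 (G/A), 40 (U/A), 43 (A/U).
There are 17 differences over 48 sites, so p = 17/48 = 0.3542.

0.3542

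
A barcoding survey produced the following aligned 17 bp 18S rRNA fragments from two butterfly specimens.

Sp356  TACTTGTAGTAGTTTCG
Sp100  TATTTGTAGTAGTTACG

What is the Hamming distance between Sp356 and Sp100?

The sequences differ at positions 3 (C/T), 15 (T/A).
That gives 2 mismatches out of 17 aligned sites, so the Hamming distance is 2.

2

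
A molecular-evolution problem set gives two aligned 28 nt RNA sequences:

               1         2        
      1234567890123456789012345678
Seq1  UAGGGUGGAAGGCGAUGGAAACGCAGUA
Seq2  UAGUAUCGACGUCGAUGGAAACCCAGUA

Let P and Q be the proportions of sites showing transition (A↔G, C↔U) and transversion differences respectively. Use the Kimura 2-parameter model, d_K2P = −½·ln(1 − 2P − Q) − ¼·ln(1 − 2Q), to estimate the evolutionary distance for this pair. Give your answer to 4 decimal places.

0.2543

Mismatches occur at site 4 (G→U, transversion), site 5 (G→A, transition), site 7 (G→C, transversion), site 10 (A→C, transversion), site 12 (G→U, transversion), site 23 (G→C, transversion).
Of the 6 differences, 1 transition and 5 transversions over 28 sites: P = 1/28 = 0.035714, Q = 5/28 = 0.178571.
d = −0.5·ln(0.750001) − 0.25·ln(0.642858) = −0.5·(-0.287681) − 0.25·(-0.441831) = 0.2543.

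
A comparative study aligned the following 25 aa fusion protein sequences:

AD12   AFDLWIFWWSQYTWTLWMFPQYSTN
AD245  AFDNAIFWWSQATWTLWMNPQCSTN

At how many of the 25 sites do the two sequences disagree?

Mismatches occur at site 4 (L↔N), site 5 (W↔A), site 12 (Y↔A), site 19 (F↔N), site 22 (Y↔C).
That gives 5 mismatches out of 25 aligned sites, so the Hamming distance is 5.

5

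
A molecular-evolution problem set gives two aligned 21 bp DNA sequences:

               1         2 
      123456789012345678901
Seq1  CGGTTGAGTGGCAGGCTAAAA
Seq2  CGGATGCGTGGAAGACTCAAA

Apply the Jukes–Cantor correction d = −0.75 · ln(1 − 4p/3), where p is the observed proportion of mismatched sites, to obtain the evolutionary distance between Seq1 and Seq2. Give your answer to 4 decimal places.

0.2865

Mismatches occur at site 4 (T→A), site 7 (A→C), site 12 (C→A), site 15 (G→A), site 18 (A→C).
p = 5/21 = 0.238095.
d = −0.75 · ln(1 − (4/3)·0.238095) = −0.75 · ln(0.682540) = −0.75 · (-0.381934) = 0.2865.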